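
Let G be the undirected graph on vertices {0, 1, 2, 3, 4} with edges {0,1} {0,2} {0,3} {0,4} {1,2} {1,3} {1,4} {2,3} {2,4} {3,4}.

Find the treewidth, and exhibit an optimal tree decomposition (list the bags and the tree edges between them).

A single bag containing all 5 vertices is trivially a valid decomposition of width 4. For the lower bound, the 5 vertices {0, 1, 2, 3, 4} are pairwise adjacent, and any tree decomposition puts a clique entirely inside one bag — forcing width ≥ 4. The upper and lower bounds meet at 4, so that is the treewidth.

Treewidth 4.
One optimal decomposition is:
Bags: B1 = {0, 1, 2, 3, 4}
Tree: (single bag)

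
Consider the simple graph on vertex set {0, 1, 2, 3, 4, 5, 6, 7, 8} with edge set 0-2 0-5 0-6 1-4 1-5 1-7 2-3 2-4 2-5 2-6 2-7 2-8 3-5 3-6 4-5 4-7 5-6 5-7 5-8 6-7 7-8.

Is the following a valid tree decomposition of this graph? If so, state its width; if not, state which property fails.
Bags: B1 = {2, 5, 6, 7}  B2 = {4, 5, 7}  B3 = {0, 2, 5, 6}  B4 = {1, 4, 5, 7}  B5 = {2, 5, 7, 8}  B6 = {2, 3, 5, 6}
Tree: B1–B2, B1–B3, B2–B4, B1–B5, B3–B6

No — edge (2,4) lies in no bag.

A tree decomposition must satisfy three properties: every vertex lies in some bag; for every edge, both endpoints lie together in some bag; and for every vertex, the bags containing it form a connected subtree. Here edge (2,4) lies in no bag, so the decomposition is invalid.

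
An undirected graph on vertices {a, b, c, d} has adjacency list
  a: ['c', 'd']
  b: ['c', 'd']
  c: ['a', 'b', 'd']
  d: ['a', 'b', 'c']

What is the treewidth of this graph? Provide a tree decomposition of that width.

Every bag has size at most 3, so the width is 3 − 1 = 2 and tw(G) ≤ 2. For the lower bound, the 3 vertices {a, c, d} are pairwise adjacent, and any tree decomposition puts a clique entirely inside one bag — forcing width ≥ 2. The upper and lower bounds meet at 2, so that is the treewidth.

Treewidth 2.
Bags: B1 = {b, c, d}  B2 = {a, c, d}
Tree: B1–B2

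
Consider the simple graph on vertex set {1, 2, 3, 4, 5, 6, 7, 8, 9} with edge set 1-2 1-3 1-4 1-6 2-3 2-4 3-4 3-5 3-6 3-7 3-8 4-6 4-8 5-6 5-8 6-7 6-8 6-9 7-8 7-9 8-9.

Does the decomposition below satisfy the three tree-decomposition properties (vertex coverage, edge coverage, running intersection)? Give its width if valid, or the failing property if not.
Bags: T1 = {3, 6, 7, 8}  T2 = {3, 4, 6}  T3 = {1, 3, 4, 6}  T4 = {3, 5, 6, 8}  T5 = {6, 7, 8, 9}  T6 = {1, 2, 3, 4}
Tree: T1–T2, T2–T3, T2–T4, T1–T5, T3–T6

No — edge (8,4) lies in no bag.

A tree decomposition must satisfy three properties: every vertex lies in some bag; for every edge, both endpoints lie together in some bag; and for every vertex, the bags containing it form a connected subtree. Here edge (8,4) lies in no bag, so the decomposition is invalid.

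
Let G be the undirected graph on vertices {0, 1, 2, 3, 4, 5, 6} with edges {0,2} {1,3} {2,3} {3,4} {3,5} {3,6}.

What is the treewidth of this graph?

A width-1 tree decomposition is:
Bags: B1 = {3, 4}  B2 = {2, 3}  B3 = {0, 2}  B4 = {3, 6}  B5 = {1, 3}  B6 = {3, 5}
Tree: B1–B2, B2–B3, B2–B4, B4–B5, B1–B6
Each bag holds 2 vertices, so the decomposition has width 1, which upper-bounds the treewidth. G has an edge, so its treewidth is at least 1. Therefore the treewidth is 1.

1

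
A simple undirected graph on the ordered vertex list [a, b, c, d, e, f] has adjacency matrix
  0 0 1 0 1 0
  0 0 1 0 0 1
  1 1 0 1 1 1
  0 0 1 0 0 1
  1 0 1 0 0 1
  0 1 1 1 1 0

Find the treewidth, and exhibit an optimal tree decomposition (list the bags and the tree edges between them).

Treewidth 2.
One such decomposition:
Bags: B1 = {b, c, f}  B2 = {c, d, f}  B3 = {c, e, f}  B4 = {a, c, e}
Tree: B1–B2, B2–B3, B3–B4

The largest bag has 3 vertices, giving width 2; this decomposition certifies tw(G) ≤ 2. On the other hand G contains the 3-clique {a, c, e}. A clique must lie in a single bag of any decomposition, so no decomposition can have width below 2. Combining the bounds, tw(G) = 2.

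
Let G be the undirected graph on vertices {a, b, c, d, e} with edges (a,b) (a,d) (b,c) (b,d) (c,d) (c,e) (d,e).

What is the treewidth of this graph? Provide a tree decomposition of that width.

Each bag holds 3 vertices, so the decomposition has width 2, which upper-bounds the treewidth. For the lower bound, the 3 vertices {c, d, e} are pairwise adjacent, and any tree decomposition puts a clique entirely inside one bag — forcing width ≥ 2. The upper and lower bounds meet at 2, so that is the treewidth.

Treewidth 2.
One such decomposition:
Bags: B1 = {c, d, e}  B2 = {b, c, d}  B3 = {a, b, d}
Tree: B1–B2, B2–B3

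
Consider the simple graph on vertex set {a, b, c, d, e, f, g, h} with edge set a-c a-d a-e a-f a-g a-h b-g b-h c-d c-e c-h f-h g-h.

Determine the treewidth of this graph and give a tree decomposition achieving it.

The largest bag has 3 vertices, giving width 2; this decomposition certifies tw(G) ≤ 2. For the lower bound, the 3 vertices {a, c, d} are pairwise adjacent, and any tree decomposition puts a clique entirely inside one bag — forcing width ≥ 2. Hence tw(G) = 2 exactly.

Treewidth 2.
One optimal decomposition is:
Bags: B1 = {a, c, e}  B2 = {a, c, h}  B3 = {a, g, h}  B4 = {b, g, h}  B5 = {a, c, d}  B6 = {a, f, h}
Tree: B1–B2, B2–B3, B3–B4, B1–B5, B2–B6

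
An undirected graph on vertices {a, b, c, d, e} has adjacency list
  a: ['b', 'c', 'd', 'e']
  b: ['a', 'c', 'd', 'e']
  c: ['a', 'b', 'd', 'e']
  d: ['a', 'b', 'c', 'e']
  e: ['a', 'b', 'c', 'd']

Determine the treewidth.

A width-4 tree decomposition is:
Bags: B1 = {a, b, c, d, e}
Tree: (single bag)
A single bag containing all 5 vertices is trivially a valid decomposition of width 4. On the other hand G contains the 5-clique {a, b, c, d, e}. A clique must lie in a single bag of any decomposition, so no decomposition can have width below 4. Hence tw(G) = 4 exactly.

4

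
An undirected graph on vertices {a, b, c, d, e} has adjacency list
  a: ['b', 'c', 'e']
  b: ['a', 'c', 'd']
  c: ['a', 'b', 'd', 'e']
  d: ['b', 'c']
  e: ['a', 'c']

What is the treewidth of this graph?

A width-2 tree decomposition is:
Bags: B1 = {a, b, c}  B2 = {b, c, d}  B3 = {a, c, e}
Tree: B1–B2, B1–B3
Every bag has size at most 3, so the width is 3 − 1 = 2 and tw(G) ≤ 2. On the other hand G contains the 3-clique {b, c, d}. A clique must lie in a single bag of any decomposition, so no decomposition can have width below 2. The upper and lower bounds meet at 2, so that is the treewidth.

2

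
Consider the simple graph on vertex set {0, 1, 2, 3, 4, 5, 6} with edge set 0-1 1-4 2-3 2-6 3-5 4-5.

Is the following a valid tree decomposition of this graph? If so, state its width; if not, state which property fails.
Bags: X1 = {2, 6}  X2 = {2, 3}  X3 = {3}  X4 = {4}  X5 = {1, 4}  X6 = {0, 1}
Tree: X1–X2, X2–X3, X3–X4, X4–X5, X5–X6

No — vertex 5 appears in no bag.

A tree decomposition must satisfy three properties: every vertex lies in some bag; for every edge, both endpoints lie together in some bag; and for every vertex, the bags containing it form a connected subtree. Here vertex 5 appears in no bag, so the decomposition is invalid.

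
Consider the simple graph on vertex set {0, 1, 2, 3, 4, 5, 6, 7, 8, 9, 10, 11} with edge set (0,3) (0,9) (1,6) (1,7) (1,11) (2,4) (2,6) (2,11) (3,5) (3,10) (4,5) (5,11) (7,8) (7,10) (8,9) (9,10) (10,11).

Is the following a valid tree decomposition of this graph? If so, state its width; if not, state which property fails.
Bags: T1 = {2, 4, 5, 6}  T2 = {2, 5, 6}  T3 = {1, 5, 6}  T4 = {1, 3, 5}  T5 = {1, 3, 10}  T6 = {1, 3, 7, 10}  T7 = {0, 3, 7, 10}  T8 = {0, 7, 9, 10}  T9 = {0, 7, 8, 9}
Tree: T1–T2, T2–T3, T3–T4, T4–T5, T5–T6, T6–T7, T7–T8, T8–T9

A tree decomposition must satisfy three properties: every vertex lies in some bag; for every edge, both endpoints lie together in some bag; and for every vertex, the bags containing it form a connected subtree. Here vertex 11 appears in no bag, so the decomposition is invalid.

No — vertex 11 appears in no bag.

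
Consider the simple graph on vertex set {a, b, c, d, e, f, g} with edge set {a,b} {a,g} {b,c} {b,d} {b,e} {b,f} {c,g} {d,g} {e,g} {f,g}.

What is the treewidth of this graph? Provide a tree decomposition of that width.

Treewidth 2.
Bags: B1 = {a, b, g}  B2 = {b, d, g}  B3 = {b, c, g}  B4 = {b, f, g}  B5 = {b, e, g}
Tree: B1–B2, B2–B3, B3–B4, B4–B5

Every bag has size at most 3, so the width is 3 − 1 = 2 and tw(G) ≤ 2. For the lower bound, G contains the cycle g–a–b–d–g, so G is not a forest; only forests have treewidth ≤ 1, hence tw(G) ≥ 2. Combining the bounds, tw(G) = 2.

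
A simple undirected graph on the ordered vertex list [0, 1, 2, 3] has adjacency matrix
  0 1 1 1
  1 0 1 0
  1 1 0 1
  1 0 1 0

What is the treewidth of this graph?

A width-2 tree decomposition is:
Bags: B1 = {0, 1, 2}  B2 = {0, 2, 3}
Tree: B1–B2
Each bag holds 3 vertices, so the decomposition has width 2, which upper-bounds the treewidth. Conversely, {0, 1, 2} is a clique of size 3, and the vertices of any clique must share a bag in every tree decomposition; so some bag has ≥ 3 vertices and tw(G) ≥ 2. Hence tw(G) = 2 exactly.

2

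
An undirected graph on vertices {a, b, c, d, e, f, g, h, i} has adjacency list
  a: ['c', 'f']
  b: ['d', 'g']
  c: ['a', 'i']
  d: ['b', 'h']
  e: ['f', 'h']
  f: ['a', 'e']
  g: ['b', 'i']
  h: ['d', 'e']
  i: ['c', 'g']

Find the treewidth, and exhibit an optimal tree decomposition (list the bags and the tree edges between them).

Treewidth 2.
Bags: B1 = {b, d, g}  B2 = {d, g, i}  B3 = {c, d, i}  B4 = {a, c, d}  B5 = {a, d, f}  B6 = {d, e, f}  B7 = {d, e, h}
Tree: B1–B2, B2–B3, B3–B4, B4–B5, B5–B6, B6–B7

Each bag holds 3 vertices, so the decomposition has width 2, which upper-bounds the treewidth. For the lower bound, G contains the cycle d–b–g–i–c–a–f–e–h–d, so G is not a forest; only forests have treewidth ≤ 1, hence tw(G) ≥ 2. Combining the bounds, tw(G) = 2.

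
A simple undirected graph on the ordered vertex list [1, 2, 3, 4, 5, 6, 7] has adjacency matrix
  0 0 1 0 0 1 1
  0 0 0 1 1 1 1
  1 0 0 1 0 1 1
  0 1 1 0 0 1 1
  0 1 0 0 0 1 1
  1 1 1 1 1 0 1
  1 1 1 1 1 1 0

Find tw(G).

A width-3 tree decomposition is:
Bags: B1 = {3, 4, 6, 7}  B2 = {1, 3, 6, 7}  B3 = {2, 4, 6, 7}  B4 = {2, 5, 6, 7}
Tree: B1–B2, B1–B3, B3–B4
Every bag has size at most 4, so the width is 4 − 1 = 3 and tw(G) ≤ 3. Conversely, {1, 3, 6, 7} is a clique of size 4, and the vertices of any clique must share a bag in every tree decomposition; so some bag has ≥ 4 vertices and tw(G) ≥ 3. Therefore the treewidth is 3.

3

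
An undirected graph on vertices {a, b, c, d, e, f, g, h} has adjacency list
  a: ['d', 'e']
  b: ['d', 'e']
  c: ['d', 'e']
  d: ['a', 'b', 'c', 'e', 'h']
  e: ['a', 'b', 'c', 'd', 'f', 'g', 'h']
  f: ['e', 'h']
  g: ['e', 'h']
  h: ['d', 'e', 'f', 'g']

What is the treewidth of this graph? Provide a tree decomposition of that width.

Every bag has size at most 3, so the width is 3 − 1 = 2 and tw(G) ≤ 2. For the lower bound, the 3 vertices {d, e, h} are pairwise adjacent, and any tree decomposition puts a clique entirely inside one bag — forcing width ≥ 2. Combining the bounds, tw(G) = 2.

Treewidth 2.
Bags: B1 = {d, e, h}  B2 = {e, f, h}  B3 = {b, d, e}  B4 = {e, g, h}  B5 = {a, d, e}  B6 = {c, d, e}
Tree: B1–B2, B1–B3, B1–B4, B1–B5, B5–B6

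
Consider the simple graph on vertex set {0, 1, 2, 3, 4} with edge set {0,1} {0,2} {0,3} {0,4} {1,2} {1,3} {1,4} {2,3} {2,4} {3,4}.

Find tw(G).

A width-4 tree decomposition is:
Bags: B1 = {0, 1, 2, 3, 4}
Tree: (single bag)
A single bag containing all 5 vertices is trivially a valid decomposition of width 4. Conversely, {0, 1, 2, 3, 4} is a clique of size 5, and the vertices of any clique must share a bag in every tree decomposition; so some bag has ≥ 5 vertices and tw(G) ≥ 4. Hence tw(G) = 4 exactly.

4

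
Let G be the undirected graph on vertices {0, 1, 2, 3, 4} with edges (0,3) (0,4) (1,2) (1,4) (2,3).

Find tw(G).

A width-2 tree decomposition is:
Bags: B1 = {1, 2, 4}  B2 = {2, 3, 4}  B3 = {0, 3, 4}
Tree: B1–B2, B2–B3
The largest bag has 3 vertices, giving width 2; this decomposition certifies tw(G) ≤ 2. The edges 4–1–2–3–0–4 form a cycle, so G is not a tree and its treewidth is at least 2. Hence tw(G) = 2 exactly.

2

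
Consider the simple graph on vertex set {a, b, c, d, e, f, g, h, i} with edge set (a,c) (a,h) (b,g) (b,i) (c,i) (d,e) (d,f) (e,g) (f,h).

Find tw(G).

2

A width-2 tree decomposition is:
Bags: B1 = {d, f, h}  B2 = {a, d, h}  B3 = {a, c, d}  B4 = {c, d, i}  B5 = {b, d, i}  B6 = {b, d, g}  B7 = {d, e, g}
Tree: B1–B2, B2–B3, B3–B4, B4–B5, B5–B6, B6–B7
Every bag has size at most 3, so the width is 3 − 1 = 2 and tw(G) ≤ 2. Since d–f–h–a–c–i–b–g–e–d is a cycle in G, G is not acyclic. Forests are exactly the graphs of treewidth ≤ 1, so tw(G) ≥ 2. The upper and lower bounds meet at 2, so that is the treewidth.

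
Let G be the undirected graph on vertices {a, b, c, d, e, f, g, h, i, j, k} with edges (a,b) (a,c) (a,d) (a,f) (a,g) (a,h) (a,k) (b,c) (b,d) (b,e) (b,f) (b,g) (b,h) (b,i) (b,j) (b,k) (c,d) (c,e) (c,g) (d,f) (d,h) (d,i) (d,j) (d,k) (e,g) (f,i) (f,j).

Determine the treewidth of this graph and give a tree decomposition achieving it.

Treewidth 3.
One such decomposition:
Bags: B1 = {a, b, c, d}  B2 = {a, b, c, g}  B3 = {b, c, e, g}  B4 = {a, b, d, h}  B5 = {a, b, d, f}  B6 = {b, d, f, i}  B7 = {b, d, f, j}  B8 = {a, b, d, k}
Tree: B1–B2, B2–B3, B1–B4, B1–B5, B5–B6, B5–B7, B5–B8

Each bag holds 4 vertices, so the decomposition has width 3, which upper-bounds the treewidth. On the other hand G contains the 4-clique {b, d, f, j}. A clique must lie in a single bag of any decomposition, so no decomposition can have width below 3. Therefore the treewidth is 3.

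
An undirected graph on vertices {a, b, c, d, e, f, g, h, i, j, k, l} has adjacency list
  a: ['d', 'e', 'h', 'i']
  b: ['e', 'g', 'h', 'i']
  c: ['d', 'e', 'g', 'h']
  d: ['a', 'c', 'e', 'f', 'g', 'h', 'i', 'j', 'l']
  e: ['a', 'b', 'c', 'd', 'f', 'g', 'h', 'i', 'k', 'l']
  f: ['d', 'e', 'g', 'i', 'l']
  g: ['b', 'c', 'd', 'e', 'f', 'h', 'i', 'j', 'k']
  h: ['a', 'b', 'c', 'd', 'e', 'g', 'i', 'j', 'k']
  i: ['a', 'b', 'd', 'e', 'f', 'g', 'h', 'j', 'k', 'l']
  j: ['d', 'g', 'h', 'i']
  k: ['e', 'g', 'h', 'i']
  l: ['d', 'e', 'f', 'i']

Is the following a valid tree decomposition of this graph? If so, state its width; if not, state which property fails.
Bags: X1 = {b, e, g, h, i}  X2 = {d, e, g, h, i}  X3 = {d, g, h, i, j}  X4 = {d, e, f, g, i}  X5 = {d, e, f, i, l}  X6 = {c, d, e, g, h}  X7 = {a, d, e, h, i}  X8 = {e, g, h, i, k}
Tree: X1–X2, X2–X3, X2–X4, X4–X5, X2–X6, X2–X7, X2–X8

Yes; width 4.

Vertex coverage: the bags together contain {a, b, c, d, e, f, g, h, i, j, k, l}, the full vertex set. Edge coverage: each edge of G has both endpoints in at least one bag. Running intersection: for every vertex, the bags containing it form a connected subtree. All three properties hold, so this is a valid tree decomposition of width max|bag| − 1 = 4, and hence tw(G) ≤ 4.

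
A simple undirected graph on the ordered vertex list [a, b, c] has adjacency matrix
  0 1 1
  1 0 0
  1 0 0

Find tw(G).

A width-1 tree decomposition is:
Bags: B1 = {a, c}  B2 = {a, b}
Tree: B1–B2
Each bag holds 2 vertices, so the decomposition has width 1, which upper-bounds the treewidth. G has an edge, so its treewidth is at least 1. The upper and lower bounds meet at 1, so that is the treewidth.

1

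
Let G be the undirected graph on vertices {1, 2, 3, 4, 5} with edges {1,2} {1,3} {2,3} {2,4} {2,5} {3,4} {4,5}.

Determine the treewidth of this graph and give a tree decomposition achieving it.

Treewidth 2.
One such decomposition:
Bags: B1 = {1, 2, 3}  B2 = {2, 3, 4}  B3 = {2, 4, 5}
Tree: B1–B2, B2–B3

Every bag has size at most 3, so the width is 3 − 1 = 2 and tw(G) ≤ 2. For the lower bound, the 3 vertices {1, 2, 3} are pairwise adjacent, and any tree decomposition puts a clique entirely inside one bag — forcing width ≥ 2. Hence tw(G) = 2 exactly.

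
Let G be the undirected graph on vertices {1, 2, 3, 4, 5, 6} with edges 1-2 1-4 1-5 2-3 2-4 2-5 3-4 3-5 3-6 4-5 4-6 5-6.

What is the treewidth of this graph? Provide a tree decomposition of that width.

Every bag has size at most 4, so the width is 4 − 1 = 3 and tw(G) ≤ 3. On the other hand G contains the 4-clique {1, 2, 4, 5}. A clique must lie in a single bag of any decomposition, so no decomposition can have width below 3. Combining the bounds, tw(G) = 3.

Treewidth 3.
One such decomposition:
Bags: B1 = {2, 3, 4, 5}  B2 = {3, 4, 5, 6}  B3 = {1, 2, 4, 5}
Tree: B1–B2, B1–B3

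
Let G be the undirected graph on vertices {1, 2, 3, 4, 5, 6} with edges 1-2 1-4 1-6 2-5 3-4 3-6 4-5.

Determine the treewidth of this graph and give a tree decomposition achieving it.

Treewidth 2.
One such decomposition:
Bags: B1 = {1, 2, 5}  B2 = {1, 4, 5}  B3 = {1, 4, 6}  B4 = {3, 4, 6}
Tree: B1–B2, B2–B3, B3–B4

The largest bag has 3 vertices, giving width 2; this decomposition certifies tw(G) ≤ 2. Since 2–5–4–1–2 is a cycle in G, G is not acyclic. Forests are exactly the graphs of treewidth ≤ 1, so tw(G) ≥ 2. Therefore the treewidth is 2.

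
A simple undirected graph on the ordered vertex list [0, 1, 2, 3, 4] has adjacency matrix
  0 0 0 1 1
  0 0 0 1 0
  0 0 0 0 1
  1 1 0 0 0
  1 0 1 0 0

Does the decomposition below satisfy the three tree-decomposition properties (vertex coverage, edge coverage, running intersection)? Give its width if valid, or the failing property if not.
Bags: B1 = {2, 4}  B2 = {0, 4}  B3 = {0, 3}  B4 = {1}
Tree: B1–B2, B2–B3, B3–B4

No — edge (3,1) lies in no bag.

A tree decomposition must satisfy three properties: every vertex lies in some bag; for every edge, both endpoints lie together in some bag; and for every vertex, the bags containing it form a connected subtree. Here edge (3,1) lies in no bag, so the decomposition is invalid.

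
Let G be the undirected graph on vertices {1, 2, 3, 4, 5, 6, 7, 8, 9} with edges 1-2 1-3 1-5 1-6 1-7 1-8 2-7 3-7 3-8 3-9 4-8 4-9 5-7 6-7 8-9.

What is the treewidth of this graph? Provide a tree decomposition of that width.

The largest bag has 3 vertices, giving width 2; this decomposition certifies tw(G) ≤ 2. On the other hand G contains the 3-clique {1, 3, 8}. A clique must lie in a single bag of any decomposition, so no decomposition can have width below 2. Combining the bounds, tw(G) = 2.

Treewidth 2.
One optimal decomposition is:
Bags: B1 = {1, 3, 7}  B2 = {1, 6, 7}  B3 = {1, 2, 7}  B4 = {1, 3, 8}  B5 = {1, 5, 7}  B6 = {3, 8, 9}  B7 = {4, 8, 9}
Tree: B1–B2, B2–B3, B1–B4, B1–B5, B4–B6, B6–B7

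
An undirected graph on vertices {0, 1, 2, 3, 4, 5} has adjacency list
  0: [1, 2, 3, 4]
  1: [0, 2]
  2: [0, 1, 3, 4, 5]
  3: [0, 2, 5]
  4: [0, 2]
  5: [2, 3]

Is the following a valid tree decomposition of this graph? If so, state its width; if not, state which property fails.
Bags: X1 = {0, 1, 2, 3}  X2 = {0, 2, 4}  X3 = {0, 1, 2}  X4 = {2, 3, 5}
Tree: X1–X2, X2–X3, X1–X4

A tree decomposition must satisfy three properties: every vertex lies in some bag; for every edge, both endpoints lie together in some bag; and for every vertex, the bags containing it form a connected subtree. Here bags containing vertex 1 are not connected in the tree, so the decomposition is invalid.

No — bags containing vertex 1 are not connected in the tree.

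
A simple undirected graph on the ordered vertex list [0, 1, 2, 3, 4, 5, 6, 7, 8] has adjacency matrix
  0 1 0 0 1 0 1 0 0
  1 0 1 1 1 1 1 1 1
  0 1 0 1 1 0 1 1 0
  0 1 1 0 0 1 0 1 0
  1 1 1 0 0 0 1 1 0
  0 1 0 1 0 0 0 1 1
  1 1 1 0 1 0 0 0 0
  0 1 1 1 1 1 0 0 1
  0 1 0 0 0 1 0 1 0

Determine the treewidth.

3

A width-3 tree decomposition is:
Bags: B1 = {1, 2, 4, 7}  B2 = {1, 2, 3, 7}  B3 = {1, 2, 4, 6}  B4 = {0, 1, 4, 6}  B5 = {1, 3, 5, 7}  B6 = {1, 5, 7, 8}
Tree: B1–B2, B1–B3, B3–B4, B2–B5, B5–B6
The largest bag has 4 vertices, giving width 3; this decomposition certifies tw(G) ≤ 3. Conversely, {0, 1, 4, 6} is a clique of size 4, and the vertices of any clique must share a bag in every tree decomposition; so some bag has ≥ 4 vertices and tw(G) ≥ 3. Hence tw(G) = 3 exactly.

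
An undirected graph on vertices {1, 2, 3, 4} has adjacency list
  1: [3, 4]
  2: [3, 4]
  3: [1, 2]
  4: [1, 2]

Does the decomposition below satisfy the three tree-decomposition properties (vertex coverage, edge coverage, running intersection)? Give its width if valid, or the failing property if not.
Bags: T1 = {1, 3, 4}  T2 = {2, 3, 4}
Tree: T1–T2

Yes; width 2.

Checking the three conditions: (i) the bags cover all of {1, 2, 3, 4}; (ii) for each edge, some bag contains both endpoints; (iii) the bags containing any fixed vertex form a subtree. All hold, so the decomposition is valid with width 3 − 1 = 2.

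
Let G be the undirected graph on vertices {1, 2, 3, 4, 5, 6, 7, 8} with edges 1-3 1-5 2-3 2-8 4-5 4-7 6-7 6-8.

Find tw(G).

A width-2 tree decomposition is:
Bags: B1 = {2, 6, 8}  B2 = {2, 3, 6}  B3 = {1, 3, 6}  B4 = {1, 5, 6}  B5 = {4, 5, 6}  B6 = {4, 6, 7}
Tree: B1–B2, B2–B3, B3–B4, B4–B5, B5–B6
Each bag holds 3 vertices, so the decomposition has width 2, which upper-bounds the treewidth. The edges 6–8–2–3–1–5–4–7–6 form a cycle, so G is not a tree and its treewidth is at least 2. Combining the bounds, tw(G) = 2.

2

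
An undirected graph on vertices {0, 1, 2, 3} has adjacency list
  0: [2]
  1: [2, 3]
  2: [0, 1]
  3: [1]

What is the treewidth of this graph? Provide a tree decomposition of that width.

Treewidth 1.
One optimal decomposition is:
Bags: B1 = {0, 2}  B2 = {1, 2}  B3 = {1, 3}
Tree: B1–B2, B2–B3

The largest bag has 2 vertices, giving width 1; this decomposition certifies tw(G) ≤ 1. G has an edge, so its treewidth is at least 1. The upper and lower bounds meet at 1, so that is the treewidth.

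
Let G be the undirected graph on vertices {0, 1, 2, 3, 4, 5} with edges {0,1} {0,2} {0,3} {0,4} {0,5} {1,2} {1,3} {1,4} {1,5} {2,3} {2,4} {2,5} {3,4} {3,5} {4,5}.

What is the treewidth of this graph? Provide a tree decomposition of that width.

With just one bag of size 6, the width is 6 − 1 = 5, so tw(G) ≤ 5. Conversely, {0, 1, 2, 3, 4, 5} is a clique of size 6, and the vertices of any clique must share a bag in every tree decomposition; so some bag has ≥ 6 vertices and tw(G) ≥ 5. Combining the bounds, tw(G) = 5.

Treewidth 5.
One optimal decomposition is:
Bags: B1 = {0, 1, 2, 3, 4, 5}
Tree: (single bag)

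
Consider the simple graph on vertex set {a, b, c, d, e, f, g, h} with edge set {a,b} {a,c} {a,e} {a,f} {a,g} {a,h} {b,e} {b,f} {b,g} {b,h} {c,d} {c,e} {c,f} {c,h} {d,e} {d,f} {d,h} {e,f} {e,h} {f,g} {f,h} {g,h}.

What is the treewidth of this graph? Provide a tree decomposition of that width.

The largest bag has 5 vertices, giving width 4; this decomposition certifies tw(G) ≤ 4. On the other hand G contains the 5-clique {c, d, e, f, h}. A clique must lie in a single bag of any decomposition, so no decomposition can have width below 4. Therefore the treewidth is 4.

Treewidth 4.
One such decomposition:
Bags: B1 = {a, b, f, g, h}  B2 = {a, b, e, f, h}  B3 = {a, c, e, f, h}  B4 = {c, d, e, f, h}
Tree: B1–B2, B2–B3, B3–B4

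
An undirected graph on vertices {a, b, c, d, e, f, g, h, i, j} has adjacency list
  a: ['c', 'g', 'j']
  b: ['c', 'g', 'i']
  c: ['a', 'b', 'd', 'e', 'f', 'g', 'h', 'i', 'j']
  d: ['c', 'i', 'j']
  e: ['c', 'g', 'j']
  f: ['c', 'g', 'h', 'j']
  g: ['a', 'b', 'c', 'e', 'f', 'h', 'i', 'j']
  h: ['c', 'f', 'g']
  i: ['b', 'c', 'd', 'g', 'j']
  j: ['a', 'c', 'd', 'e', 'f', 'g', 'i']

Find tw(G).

A width-3 tree decomposition is:
Bags: B1 = {c, f, g, j}  B2 = {a, c, g, j}  B3 = {c, g, i, j}  B4 = {b, c, g, i}  B5 = {c, d, i, j}  B6 = {c, e, g, j}  B7 = {c, f, g, h}
Tree: B1–B2, B2–B3, B3–B4, B3–B5, B3–B6, B1–B7
The largest bag has 4 vertices, giving width 3; this decomposition certifies tw(G) ≤ 3. For the lower bound, the 4 vertices {c, d, i, j} are pairwise adjacent, and any tree decomposition puts a clique entirely inside one bag — forcing width ≥ 3. Therefore the treewidth is 3.

3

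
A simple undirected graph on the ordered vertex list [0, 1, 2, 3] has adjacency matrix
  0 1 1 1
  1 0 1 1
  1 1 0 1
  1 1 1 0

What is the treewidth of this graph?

A width-3 tree decomposition is:
Bags: B1 = {0, 1, 2, 3}
Tree: (single bag)
A single bag containing all 4 vertices is trivially a valid decomposition of width 3. For the lower bound, the 4 vertices {0, 1, 2, 3} are pairwise adjacent, and any tree decomposition puts a clique entirely inside one bag — forcing width ≥ 3. The upper and lower bounds meet at 3, so that is the treewidth.

3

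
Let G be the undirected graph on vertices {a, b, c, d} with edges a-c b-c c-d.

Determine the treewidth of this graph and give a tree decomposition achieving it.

The largest bag has 2 vertices, giving width 1; this decomposition certifies tw(G) ≤ 1. Any graph with an edge has treewidth ≥ 1, and G has the edge a–c. Therefore the treewidth is 1.

Treewidth 1.
One optimal decomposition is:
Bags: B1 = {a, c}  B2 = {c, d}  B3 = {b, c}
Tree: B1–B2, B1–B3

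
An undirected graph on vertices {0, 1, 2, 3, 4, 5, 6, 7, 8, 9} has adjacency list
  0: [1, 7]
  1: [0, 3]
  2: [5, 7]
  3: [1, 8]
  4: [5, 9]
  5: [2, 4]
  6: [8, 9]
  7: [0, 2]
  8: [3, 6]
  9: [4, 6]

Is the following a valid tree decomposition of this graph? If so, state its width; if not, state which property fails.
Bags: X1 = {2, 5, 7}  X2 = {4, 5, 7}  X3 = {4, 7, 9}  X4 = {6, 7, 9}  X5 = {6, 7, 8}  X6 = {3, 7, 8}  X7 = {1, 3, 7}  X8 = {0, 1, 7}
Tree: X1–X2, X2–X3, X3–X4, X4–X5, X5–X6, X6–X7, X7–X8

Every vertex of G appears in some bag (union = {0, 1, 2, 3, 4, 5, 6, 7, 8, 9}); every edge is covered by a bag; and for each vertex v the set of bags containing v is connected in the bag tree. The decomposition is therefore valid. The largest bag has 3 vertices, so the width is 2.

Yes; width 2.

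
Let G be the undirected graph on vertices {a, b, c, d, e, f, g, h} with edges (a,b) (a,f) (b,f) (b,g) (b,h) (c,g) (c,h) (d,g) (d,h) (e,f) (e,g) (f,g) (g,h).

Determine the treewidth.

A width-2 tree decomposition is:
Bags: B1 = {b, f, g}  B2 = {b, g, h}  B3 = {a, b, f}  B4 = {c, g, h}  B5 = {d, g, h}  B6 = {e, f, g}
Tree: B1–B2, B1–B3, B2–B4, B4–B5, B1–B6
Each bag holds 3 vertices, so the decomposition has width 2, which upper-bounds the treewidth. For the lower bound, the 3 vertices {e, f, g} are pairwise adjacent, and any tree decomposition puts a clique entirely inside one bag — forcing width ≥ 2. Therefore the treewidth is 2.

2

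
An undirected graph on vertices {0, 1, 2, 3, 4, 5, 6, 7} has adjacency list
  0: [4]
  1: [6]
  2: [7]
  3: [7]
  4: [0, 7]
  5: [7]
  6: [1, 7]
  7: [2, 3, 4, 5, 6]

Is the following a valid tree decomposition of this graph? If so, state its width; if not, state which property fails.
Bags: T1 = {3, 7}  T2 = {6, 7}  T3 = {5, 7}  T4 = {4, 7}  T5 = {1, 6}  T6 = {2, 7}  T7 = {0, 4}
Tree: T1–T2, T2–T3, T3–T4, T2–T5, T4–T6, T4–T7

Yes; width 1.

Vertex coverage: the bags together contain {0, 1, 2, 3, 4, 5, 6, 7}, the full vertex set. Edge coverage: each edge of G has both endpoints in at least one bag. Running intersection: for every vertex, the bags containing it form a connected subtree. All three properties hold, so this is a valid tree decomposition of width max|bag| − 1 = 1, and hence tw(G) ≤ 1.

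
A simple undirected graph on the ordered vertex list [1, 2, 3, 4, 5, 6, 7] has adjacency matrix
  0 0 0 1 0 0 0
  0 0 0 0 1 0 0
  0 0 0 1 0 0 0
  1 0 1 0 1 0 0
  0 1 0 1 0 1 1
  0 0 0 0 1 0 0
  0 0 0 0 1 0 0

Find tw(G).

A width-1 tree decomposition is:
Bags: B1 = {2, 5}  B2 = {5, 6}  B3 = {4, 5}  B4 = {1, 4}  B5 = {5, 7}  B6 = {3, 4}
Tree: B1–B2, B1–B3, B3–B4, B1–B5, B3–B6
Each bag holds 2 vertices, so the decomposition has width 1, which upper-bounds the treewidth. Any graph with an edge has treewidth ≥ 1, and G has the edge 5–2. Combining the bounds, tw(G) = 1.

1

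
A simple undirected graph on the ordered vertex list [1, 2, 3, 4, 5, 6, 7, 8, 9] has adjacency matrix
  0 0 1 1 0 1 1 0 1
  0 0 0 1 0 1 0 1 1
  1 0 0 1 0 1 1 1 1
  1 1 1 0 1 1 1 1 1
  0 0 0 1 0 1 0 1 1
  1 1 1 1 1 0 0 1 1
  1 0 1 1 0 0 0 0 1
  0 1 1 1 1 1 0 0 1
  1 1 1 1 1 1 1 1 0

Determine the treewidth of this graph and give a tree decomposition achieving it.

Every bag has size at most 5, so the width is 5 − 1 = 4 and tw(G) ≤ 4. On the other hand G contains the 5-clique {2, 4, 6, 8, 9}. A clique must lie in a single bag of any decomposition, so no decomposition can have width below 4. Combining the bounds, tw(G) = 4.

Treewidth 4.
One such decomposition:
Bags: B1 = {2, 4, 6, 8, 9}  B2 = {3, 4, 6, 8, 9}  B3 = {4, 5, 6, 8, 9}  B4 = {1, 3, 4, 6, 9}  B5 = {1, 3, 4, 7, 9}
Tree: B1–B2, B1–B3, B2–B4, B4–B5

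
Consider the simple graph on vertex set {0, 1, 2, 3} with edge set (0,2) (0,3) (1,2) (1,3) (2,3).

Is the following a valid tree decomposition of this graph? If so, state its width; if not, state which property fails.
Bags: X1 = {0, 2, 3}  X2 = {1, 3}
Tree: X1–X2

No — edge (2,1) lies in no bag.

A tree decomposition must satisfy three properties: every vertex lies in some bag; for every edge, both endpoints lie together in some bag; and for every vertex, the bags containing it form a connected subtree. Here edge (2,1) lies in no bag, so the decomposition is invalid.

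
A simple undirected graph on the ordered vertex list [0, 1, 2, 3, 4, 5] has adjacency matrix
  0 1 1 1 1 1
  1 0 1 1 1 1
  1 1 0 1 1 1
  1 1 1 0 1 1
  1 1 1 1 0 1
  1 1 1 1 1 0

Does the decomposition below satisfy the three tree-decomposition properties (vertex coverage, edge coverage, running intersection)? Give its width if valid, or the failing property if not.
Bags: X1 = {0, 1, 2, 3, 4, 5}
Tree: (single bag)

Yes; width 5.

Vertex coverage: the bags together contain {0, 1, 2, 3, 4, 5}, the full vertex set. Edge coverage: each edge of G has both endpoints in at least one bag. Running intersection: for every vertex, the bags containing it form a connected subtree. All three properties hold, so this is a valid tree decomposition of width max|bag| − 1 = 5, and hence tw(G) ≤ 5.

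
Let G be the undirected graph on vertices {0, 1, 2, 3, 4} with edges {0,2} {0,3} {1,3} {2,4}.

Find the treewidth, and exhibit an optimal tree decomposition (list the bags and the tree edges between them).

Each bag holds 2 vertices, so the decomposition has width 1, which upper-bounds the treewidth. Since G has at least one edge (e.g. 2–0), it is not an edgeless graph, so tw(G) ≥ 1. Hence tw(G) = 1 exactly.

Treewidth 1.
One such decomposition:
Bags: B1 = {0, 2}  B2 = {0, 3}  B3 = {1, 3}  B4 = {2, 4}
Tree: B1–B2, B2–B3, B1–B4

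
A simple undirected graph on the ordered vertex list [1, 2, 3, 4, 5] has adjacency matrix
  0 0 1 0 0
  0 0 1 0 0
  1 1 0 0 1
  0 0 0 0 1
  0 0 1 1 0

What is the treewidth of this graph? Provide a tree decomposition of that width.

Every bag has size at most 2, so the width is 2 − 1 = 1 and tw(G) ≤ 1. Since G has at least one edge (e.g. 2–3), it is not an edgeless graph, so tw(G) ≥ 1. The upper and lower bounds meet at 1, so that is the treewidth.

Treewidth 1.
One such decomposition:
Bags: B1 = {2, 3}  B2 = {3, 5}  B3 = {4, 5}  B4 = {1, 3}
Tree: B1–B2, B2–B3, B1–B4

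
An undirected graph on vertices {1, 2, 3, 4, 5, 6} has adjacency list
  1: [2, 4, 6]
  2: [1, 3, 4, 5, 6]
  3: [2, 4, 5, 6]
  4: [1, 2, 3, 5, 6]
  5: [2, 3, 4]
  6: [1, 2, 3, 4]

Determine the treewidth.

A width-3 tree decomposition is:
Bags: B1 = {2, 3, 4, 5}  B2 = {2, 3, 4, 6}  B3 = {1, 2, 4, 6}
Tree: B1–B2, B2–B3
Every bag has size at most 4, so the width is 4 − 1 = 3 and tw(G) ≤ 3. On the other hand G contains the 4-clique {1, 2, 4, 6}. A clique must lie in a single bag of any decomposition, so no decomposition can have width below 3. Hence tw(G) = 3 exactly.

3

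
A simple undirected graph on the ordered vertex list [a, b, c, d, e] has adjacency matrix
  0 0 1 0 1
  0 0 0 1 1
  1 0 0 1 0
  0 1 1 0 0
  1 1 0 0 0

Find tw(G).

2

A width-2 tree decomposition is:
Bags: B1 = {a, c, d}  B2 = {a, d, e}  B3 = {b, d, e}
Tree: B1–B2, B2–B3
Each bag holds 3 vertices, so the decomposition has width 2, which upper-bounds the treewidth. For the lower bound, G contains the cycle d–c–a–e–b–d, so G is not a forest; only forests have treewidth ≤ 1, hence tw(G) ≥ 2. The upper and lower bounds meet at 2, so that is the treewidth.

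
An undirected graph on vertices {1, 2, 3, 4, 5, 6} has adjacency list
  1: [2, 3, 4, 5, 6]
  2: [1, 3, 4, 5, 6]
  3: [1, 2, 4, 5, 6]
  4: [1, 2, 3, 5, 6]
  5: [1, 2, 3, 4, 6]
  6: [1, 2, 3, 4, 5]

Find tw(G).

5

A width-5 tree decomposition is:
Bags: B1 = {1, 2, 3, 4, 5, 6}
Tree: (single bag)
A single bag containing all 6 vertices is trivially a valid decomposition of width 5. Conversely, {1, 2, 3, 4, 5, 6} is a clique of size 6, and the vertices of any clique must share a bag in every tree decomposition; so some bag has ≥ 6 vertices and tw(G) ≥ 5. The upper and lower bounds meet at 5, so that is the treewidth.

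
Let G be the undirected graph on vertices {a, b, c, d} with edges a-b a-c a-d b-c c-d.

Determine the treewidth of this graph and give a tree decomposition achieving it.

Every bag has size at most 3, so the width is 3 − 1 = 2 and tw(G) ≤ 2. Conversely, {a, c, d} is a clique of size 3, and the vertices of any clique must share a bag in every tree decomposition; so some bag has ≥ 3 vertices and tw(G) ≥ 2. Combining the bounds, tw(G) = 2.

Treewidth 2.
One optimal decomposition is:
Bags: B1 = {a, c, d}  B2 = {a, b, c}
Tree: B1–B2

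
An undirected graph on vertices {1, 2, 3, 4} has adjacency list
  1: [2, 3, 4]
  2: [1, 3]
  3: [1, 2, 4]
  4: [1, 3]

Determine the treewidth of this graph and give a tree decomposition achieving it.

Each bag holds 3 vertices, so the decomposition has width 2, which upper-bounds the treewidth. On the other hand G contains the 3-clique {1, 2, 3}. A clique must lie in a single bag of any decomposition, so no decomposition can have width below 2. Therefore the treewidth is 2.

Treewidth 2.
One such decomposition:
Bags: B1 = {1, 2, 3}  B2 = {1, 3, 4}
Tree: B1–B2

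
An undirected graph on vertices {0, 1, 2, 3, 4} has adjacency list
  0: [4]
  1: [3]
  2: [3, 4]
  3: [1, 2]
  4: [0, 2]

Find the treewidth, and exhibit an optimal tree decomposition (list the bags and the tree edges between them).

The largest bag has 2 vertices, giving width 1; this decomposition certifies tw(G) ≤ 1. Since G has at least one edge (e.g. 0–4), it is not an edgeless graph, so tw(G) ≥ 1. Hence tw(G) = 1 exactly.

Treewidth 1.
Bags: B1 = {0, 4}  B2 = {2, 4}  B3 = {2, 3}  B4 = {1, 3}
Tree: B1–B2, B2–B3, B3–B4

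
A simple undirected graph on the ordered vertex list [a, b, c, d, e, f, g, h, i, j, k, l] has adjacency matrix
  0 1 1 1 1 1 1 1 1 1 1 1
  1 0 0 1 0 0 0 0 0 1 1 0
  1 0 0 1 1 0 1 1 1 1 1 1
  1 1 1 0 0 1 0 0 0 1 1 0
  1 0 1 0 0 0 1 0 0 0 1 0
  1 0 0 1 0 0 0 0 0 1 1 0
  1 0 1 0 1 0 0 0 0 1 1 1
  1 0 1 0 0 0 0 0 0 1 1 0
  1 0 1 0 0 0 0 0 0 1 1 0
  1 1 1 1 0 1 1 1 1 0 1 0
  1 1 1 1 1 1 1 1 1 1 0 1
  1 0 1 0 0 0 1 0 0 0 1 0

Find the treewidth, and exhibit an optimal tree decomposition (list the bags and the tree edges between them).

The largest bag has 5 vertices, giving width 4; this decomposition certifies tw(G) ≤ 4. For the lower bound, the 5 vertices {a, c, d, j, k} are pairwise adjacent, and any tree decomposition puts a clique entirely inside one bag — forcing width ≥ 4. Combining the bounds, tw(G) = 4.

Treewidth 4.
Bags: B1 = {a, c, g, j, k}  B2 = {a, c, d, j, k}  B3 = {a, c, e, g, k}  B4 = {a, c, i, j, k}  B5 = {a, c, g, k, l}  B6 = {a, b, d, j, k}  B7 = {a, c, h, j, k}  B8 = {a, d, f, j, k}
Tree: B1–B2, B1–B3, B2–B4, B3–B5, B2–B6, B4–B7, B6–B8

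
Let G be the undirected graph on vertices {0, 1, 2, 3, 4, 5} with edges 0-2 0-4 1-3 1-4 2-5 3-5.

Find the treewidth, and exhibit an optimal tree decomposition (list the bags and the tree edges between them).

Every bag has size at most 3, so the width is 3 − 1 = 2 and tw(G) ≤ 2. The edges 3–1–4–0–2–5–3 form a cycle, so G is not a tree and its treewidth is at least 2. The upper and lower bounds meet at 2, so that is the treewidth.

Treewidth 2.
One optimal decomposition is:
Bags: B1 = {1, 3, 4}  B2 = {0, 3, 4}  B3 = {0, 2, 3}  B4 = {2, 3, 5}
Tree: B1–B2, B2–B3, B3–B4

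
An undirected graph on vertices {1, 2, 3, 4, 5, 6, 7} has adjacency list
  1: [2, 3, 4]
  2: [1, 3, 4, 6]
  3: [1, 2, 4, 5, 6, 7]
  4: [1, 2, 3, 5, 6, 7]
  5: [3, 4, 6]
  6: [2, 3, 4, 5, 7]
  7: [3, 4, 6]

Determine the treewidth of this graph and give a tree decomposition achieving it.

The largest bag has 4 vertices, giving width 3; this decomposition certifies tw(G) ≤ 3. For the lower bound, the 4 vertices {1, 2, 3, 4} are pairwise adjacent, and any tree decomposition puts a clique entirely inside one bag — forcing width ≥ 3. The upper and lower bounds meet at 3, so that is the treewidth.

Treewidth 3.
One optimal decomposition is:
Bags: B1 = {3, 4, 5, 6}  B2 = {3, 4, 6, 7}  B3 = {2, 3, 4, 6}  B4 = {1, 2, 3, 4}
Tree: B1–B2, B1–B3, B3–B4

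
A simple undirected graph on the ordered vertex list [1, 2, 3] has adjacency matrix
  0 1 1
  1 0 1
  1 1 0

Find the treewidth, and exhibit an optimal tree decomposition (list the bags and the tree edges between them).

Treewidth 2.
One such decomposition:
Bags: B1 = {1, 2, 3}
Tree: (single bag)

A single bag containing all 3 vertices is trivially a valid decomposition of width 2. For the lower bound, the 3 vertices {1, 2, 3} are pairwise adjacent, and any tree decomposition puts a clique entirely inside one bag — forcing width ≥ 2. Hence tw(G) = 2 exactly.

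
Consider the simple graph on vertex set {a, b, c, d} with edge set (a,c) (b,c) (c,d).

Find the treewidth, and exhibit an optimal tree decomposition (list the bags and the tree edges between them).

Treewidth 1.
Bags: B1 = {b, c}  B2 = {a, c}  B3 = {c, d}
Tree: B1–B2, B2–B3

Every bag has size at most 2, so the width is 2 − 1 = 1 and tw(G) ≤ 1. Since G has at least one edge (e.g. c–b), it is not an edgeless graph, so tw(G) ≥ 1. Combining the bounds, tw(G) = 1.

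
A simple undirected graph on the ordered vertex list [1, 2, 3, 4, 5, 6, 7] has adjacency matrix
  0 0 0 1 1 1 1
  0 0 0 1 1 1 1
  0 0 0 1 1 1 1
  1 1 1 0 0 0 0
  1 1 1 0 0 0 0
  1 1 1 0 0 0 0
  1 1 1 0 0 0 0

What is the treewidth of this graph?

3

A width-3 tree decomposition is:
Bags: B1 = {1, 2, 3, 7}  B2 = {1, 2, 3, 4}  B3 = {1, 2, 3, 5}  B4 = {1, 2, 3, 6}
Tree: B1–B2, B2–B3, B3–B4
Every bag has size at most 4, so the width is 4 − 1 = 3 and tw(G) ≤ 3. For the lower bound: the 4 vertex sets {3,7}, {1,4}, {2}, {5} are disjoint, each induces a connected subgraph, and every pair is joined by at least one edge of G. Contracting each set to a single vertex therefore yields K_{4} as a minor, and since treewidth is minor-monotone, tw(G) ≥ tw(K_{4}) = 3. Hence tw(G) = 3 exactly.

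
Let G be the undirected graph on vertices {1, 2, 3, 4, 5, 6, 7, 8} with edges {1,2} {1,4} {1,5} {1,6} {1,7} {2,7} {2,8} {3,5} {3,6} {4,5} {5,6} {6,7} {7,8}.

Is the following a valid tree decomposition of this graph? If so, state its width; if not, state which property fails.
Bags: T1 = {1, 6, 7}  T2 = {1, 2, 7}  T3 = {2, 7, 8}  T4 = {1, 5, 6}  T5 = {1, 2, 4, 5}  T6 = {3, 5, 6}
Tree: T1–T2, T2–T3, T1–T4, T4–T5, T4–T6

No — bags containing vertex 2 are not connected in the tree.

A tree decomposition must satisfy three properties: every vertex lies in some bag; for every edge, both endpoints lie together in some bag; and for every vertex, the bags containing it form a connected subtree. Here bags containing vertex 2 are not connected in the tree, so the decomposition is invalid.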